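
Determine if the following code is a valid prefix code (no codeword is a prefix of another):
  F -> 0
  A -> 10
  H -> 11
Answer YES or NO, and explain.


Checking each pair (does one codeword prefix another?):
  F='0' vs A='10': no prefix
  F='0' vs H='11': no prefix
  A='10' vs F='0': no prefix
  A='10' vs H='11': no prefix
  H='11' vs F='0': no prefix
  H='11' vs A='10': no prefix
No violation found over all pairs.

YES -- this is a valid prefix code. No codeword is a prefix of any other codeword.


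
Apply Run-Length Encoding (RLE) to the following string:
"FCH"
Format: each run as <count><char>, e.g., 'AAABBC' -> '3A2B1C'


Scanning runs left to right:
  i=0: run of 'F' x 1 -> '1F'
  i=1: run of 'C' x 1 -> '1C'
  i=2: run of 'H' x 1 -> '1H'

RLE = 1F1C1H


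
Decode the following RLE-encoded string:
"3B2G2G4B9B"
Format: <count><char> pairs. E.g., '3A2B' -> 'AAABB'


Expanding each <count><char> pair:
  3B -> 'BBB'
  2G -> 'GG'
  2G -> 'GG'
  4B -> 'BBBB'
  9B -> 'BBBBBBBBB'

Decoded = BBBGGGGBBBBBBBBBBBBB


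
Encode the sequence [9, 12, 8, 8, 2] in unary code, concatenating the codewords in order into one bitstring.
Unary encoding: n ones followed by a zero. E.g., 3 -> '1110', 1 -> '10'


Encode each number as n ones followed by a terminating 0:
  9 -> 1111111110 (10 bits)
  12 -> 1111111111110 (13 bits)
  8 -> 111111110 (9 bits)
  8 -> 111111110 (9 bits)
  2 -> 110 (3 bits)
Total length = 10 + 13 + 9 + 9 + 3 = 44 bits.

Unary([9, 12, 8, 8, 2]) = 11111111101111111111110111111110111111110110 (44 bits)


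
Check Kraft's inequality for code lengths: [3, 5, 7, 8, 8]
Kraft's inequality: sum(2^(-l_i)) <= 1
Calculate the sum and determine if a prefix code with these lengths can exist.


Sum = 2^(-3) + 2^(-5) + 2^(-7) + 2^(-8) + 2^(-8)
    = 0.125 + 0.03125 + 0.0078125 + 0.00390625 + 0.00390625
    = 44/256 = 0.171875
Since 0.171875 <= 1, Kraft's inequality IS satisfied.
A prefix code with these lengths CAN exist.

Kraft sum = 0.171875. Satisfied.


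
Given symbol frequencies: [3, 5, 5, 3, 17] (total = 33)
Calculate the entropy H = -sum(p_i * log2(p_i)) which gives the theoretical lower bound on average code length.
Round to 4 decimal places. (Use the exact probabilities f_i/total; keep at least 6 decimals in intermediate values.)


Per-symbol terms -p_i * log2(p_i) with p_i = f_i/33:
  p = 3/33 = 0.090909: log2(p) = -3.459432, -p*log2(p) = 0.314494
  p = 5/33 = 0.151515: log2(p) = -2.722466, -p*log2(p) = 0.412495
  p = 5/33 = 0.151515: log2(p) = -2.722466, -p*log2(p) = 0.412495
  p = 3/33 = 0.090909: log2(p) = -3.459432, -p*log2(p) = 0.314494
  p = 17/33 = 0.515152: log2(p) = -0.956931, -p*log2(p) = 0.492965
H = 0.314494 + 0.412495 + 0.412495 + 0.314494 + 0.492965 = 1.946943

H = 1.9469 bits/symbol


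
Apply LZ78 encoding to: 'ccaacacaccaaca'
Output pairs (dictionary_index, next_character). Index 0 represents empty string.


LZ78 encoding steps:
Dictionary: {0: ''}
Step 1: w='' (idx 0), next='c' -> output (0, 'c'), add 'c' as idx 1
Step 2: w='c' (idx 1), next='a' -> output (1, 'a'), add 'ca' as idx 2
Step 3: w='' (idx 0), next='a' -> output (0, 'a'), add 'a' as idx 3
Step 4: w='ca' (idx 2), next='c' -> output (2, 'c'), add 'cac' as idx 4
Step 5: w='a' (idx 3), next='c' -> output (3, 'c'), add 'ac' as idx 5
Step 6: w='ca' (idx 2), next='a' -> output (2, 'a'), add 'caa' as idx 6
Step 7: w='ca' (idx 2), end of input -> output (2, '')


Encoded: [(0, 'c'), (1, 'a'), (0, 'a'), (2, 'c'), (3, 'c'), (2, 'a'), (2, '')]


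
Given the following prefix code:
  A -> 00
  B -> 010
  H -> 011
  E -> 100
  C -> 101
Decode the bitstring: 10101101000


Decoding step by step:
Bits 101 -> C
Bits 011 -> H
Bits 010 -> B
Bits 00 -> A


Decoded message: CHBA


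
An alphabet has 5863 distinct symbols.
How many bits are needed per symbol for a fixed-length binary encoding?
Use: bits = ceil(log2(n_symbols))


log2(5863) = 12.5174
Bracket: 2^12 = 4096 < 5863 <= 2^13 = 8192
So ceil(log2(5863)) = 13

bits = ceil(log2(5863)) = ceil(12.5174) = 13 bits


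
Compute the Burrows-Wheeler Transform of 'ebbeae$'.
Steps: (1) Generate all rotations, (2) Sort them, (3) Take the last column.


Rotations (sorted):
  0: $ebbeae -> last char: e
  1: ae$ebbe -> last char: e
  2: bbeae$e -> last char: e
  3: beae$eb -> last char: b
  4: e$ebbea -> last char: a
  5: eae$ebb -> last char: b
  6: ebbeae$ -> last char: $


BWT = eeebab$


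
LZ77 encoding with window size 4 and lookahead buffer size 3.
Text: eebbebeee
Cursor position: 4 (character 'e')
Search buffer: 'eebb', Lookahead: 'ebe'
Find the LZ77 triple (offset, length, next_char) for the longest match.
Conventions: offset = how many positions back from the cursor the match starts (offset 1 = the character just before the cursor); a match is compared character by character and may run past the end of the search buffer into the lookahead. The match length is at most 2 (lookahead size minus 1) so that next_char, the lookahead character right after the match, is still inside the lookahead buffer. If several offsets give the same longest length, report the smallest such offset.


Try each offset into the search buffer:
  offset=1 (pos 3, char 'b'): match length 0
  offset=2 (pos 2, char 'b'): match length 0
  offset=3 (pos 1, char 'e'): match length 2
  offset=4 (pos 0, char 'e'): match length 1
Longest match has length 2 at offset 3.
next_char = character at position 4 + 2 = 6 -> 'e'

Best match: offset=3, length=2 (matching 'eb' starting at position 1)
LZ77 triple: (3, 2, 'e')


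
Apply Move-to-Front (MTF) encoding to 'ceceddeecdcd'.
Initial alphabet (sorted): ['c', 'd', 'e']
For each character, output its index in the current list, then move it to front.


MTF encoding:
'c': index 0 in ['c', 'd', 'e'] -> ['c', 'd', 'e']
'e': index 2 in ['c', 'd', 'e'] -> ['e', 'c', 'd']
'c': index 1 in ['e', 'c', 'd'] -> ['c', 'e', 'd']
'e': index 1 in ['c', 'e', 'd'] -> ['e', 'c', 'd']
'd': index 2 in ['e', 'c', 'd'] -> ['d', 'e', 'c']
'd': index 0 in ['d', 'e', 'c'] -> ['d', 'e', 'c']
'e': index 1 in ['d', 'e', 'c'] -> ['e', 'd', 'c']
'e': index 0 in ['e', 'd', 'c'] -> ['e', 'd', 'c']
'c': index 2 in ['e', 'd', 'c'] -> ['c', 'e', 'd']
'd': index 2 in ['c', 'e', 'd'] -> ['d', 'c', 'e']
'c': index 1 in ['d', 'c', 'e'] -> ['c', 'd', 'e']
'd': index 1 in ['c', 'd', 'e'] -> ['d', 'c', 'e']


Output: [0, 2, 1, 1, 2, 0, 1, 0, 2, 2, 1, 1]


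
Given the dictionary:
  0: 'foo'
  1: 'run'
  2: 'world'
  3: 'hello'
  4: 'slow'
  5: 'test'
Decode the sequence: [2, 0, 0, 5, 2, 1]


Look up each index in the dictionary:
  2 -> 'world'
  0 -> 'foo'
  0 -> 'foo'
  5 -> 'test'
  2 -> 'world'
  1 -> 'run'

Decoded: "world foo foo test world run"


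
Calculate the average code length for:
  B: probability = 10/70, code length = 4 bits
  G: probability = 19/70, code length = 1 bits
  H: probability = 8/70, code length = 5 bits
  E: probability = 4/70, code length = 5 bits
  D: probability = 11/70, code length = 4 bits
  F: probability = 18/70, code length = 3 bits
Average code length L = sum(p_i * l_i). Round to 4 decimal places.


Weighted contributions p_i * l_i:
  B: (10/70) * 4 = 40/70
  G: (19/70) * 1 = 19/70
  H: (8/70) * 5 = 40/70
  E: (4/70) * 5 = 20/70
  D: (11/70) * 4 = 44/70
  F: (18/70) * 3 = 54/70
Sum = (40 + 19 + 40 + 20 + 44 + 54)/70 = 217/70

L = 217/70 = 3.1000 bits/symbol


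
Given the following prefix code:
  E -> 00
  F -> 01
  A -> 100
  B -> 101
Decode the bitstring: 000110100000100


Decoding step by step:
Bits 00 -> E
Bits 01 -> F
Bits 101 -> B
Bits 00 -> E
Bits 00 -> E
Bits 01 -> F
Bits 00 -> E


Decoded message: EFBEEFE


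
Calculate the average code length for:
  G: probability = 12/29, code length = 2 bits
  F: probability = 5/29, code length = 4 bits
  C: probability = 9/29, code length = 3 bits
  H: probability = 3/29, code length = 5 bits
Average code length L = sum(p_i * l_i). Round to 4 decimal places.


Weighted contributions p_i * l_i:
  G: (12/29) * 2 = 24/29
  F: (5/29) * 4 = 20/29
  C: (9/29) * 3 = 27/29
  H: (3/29) * 5 = 15/29
Sum = (24 + 20 + 27 + 15)/29 = 86/29

L = 86/29 = 2.9655 bits/symbol


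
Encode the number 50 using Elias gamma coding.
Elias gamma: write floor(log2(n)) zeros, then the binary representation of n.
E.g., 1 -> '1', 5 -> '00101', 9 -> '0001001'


num_bits = floor(log2(50)) + 1 = 6
leading_zeros = num_bits - 1 = 5
binary(50) = 110010

Elias gamma(50) = '00000' + '110010' = 00000110010 (11 bits)


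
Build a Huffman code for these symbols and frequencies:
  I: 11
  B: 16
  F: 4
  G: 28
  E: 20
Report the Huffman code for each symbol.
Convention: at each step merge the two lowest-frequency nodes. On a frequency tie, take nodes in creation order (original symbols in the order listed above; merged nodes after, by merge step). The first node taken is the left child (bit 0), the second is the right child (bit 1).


Huffman tree construction:
Step 1: Merge F(4) + I(11) = 15
Step 2: Merge (F+I)(15) + B(16) = 31
Step 3: Merge E(20) + G(28) = 48
Step 4: Merge ((F+I)+B)(31) + (E+G)(48) = 79
Read each symbol's code off the tree from the root (left child = 0, right child = 1).

Codes:
  I: 001 (length 3)
  B: 01 (length 2)
  F: 000 (length 3)
  G: 11 (length 2)
  E: 10 (length 2)
Average code length: 173/79 = 2.1899 bits/symbol


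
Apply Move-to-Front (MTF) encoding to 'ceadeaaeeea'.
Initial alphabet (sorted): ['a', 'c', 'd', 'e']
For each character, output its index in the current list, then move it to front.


MTF encoding:
'c': index 1 in ['a', 'c', 'd', 'e'] -> ['c', 'a', 'd', 'e']
'e': index 3 in ['c', 'a', 'd', 'e'] -> ['e', 'c', 'a', 'd']
'a': index 2 in ['e', 'c', 'a', 'd'] -> ['a', 'e', 'c', 'd']
'd': index 3 in ['a', 'e', 'c', 'd'] -> ['d', 'a', 'e', 'c']
'e': index 2 in ['d', 'a', 'e', 'c'] -> ['e', 'd', 'a', 'c']
'a': index 2 in ['e', 'd', 'a', 'c'] -> ['a', 'e', 'd', 'c']
'a': index 0 in ['a', 'e', 'd', 'c'] -> ['a', 'e', 'd', 'c']
'e': index 1 in ['a', 'e', 'd', 'c'] -> ['e', 'a', 'd', 'c']
'e': index 0 in ['e', 'a', 'd', 'c'] -> ['e', 'a', 'd', 'c']
'e': index 0 in ['e', 'a', 'd', 'c'] -> ['e', 'a', 'd', 'c']
'a': index 1 in ['e', 'a', 'd', 'c'] -> ['a', 'e', 'd', 'c']


Output: [1, 3, 2, 3, 2, 2, 0, 1, 0, 0, 1]


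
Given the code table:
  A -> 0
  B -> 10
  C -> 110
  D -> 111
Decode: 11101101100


Decoding:
111 -> D
0 -> A
110 -> C
110 -> C
0 -> A


Result: DACCA


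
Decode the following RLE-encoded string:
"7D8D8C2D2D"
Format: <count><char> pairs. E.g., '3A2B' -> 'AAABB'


Expanding each <count><char> pair:
  7D -> 'DDDDDDD'
  8D -> 'DDDDDDDD'
  8C -> 'CCCCCCCC'
  2D -> 'DD'
  2D -> 'DD'

Decoded = DDDDDDDDDDDDDDDCCCCCCCCDDDD


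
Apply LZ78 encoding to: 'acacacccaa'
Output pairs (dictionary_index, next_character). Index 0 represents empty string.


LZ78 encoding steps:
Dictionary: {0: ''}
Step 1: w='' (idx 0), next='a' -> output (0, 'a'), add 'a' as idx 1
Step 2: w='' (idx 0), next='c' -> output (0, 'c'), add 'c' as idx 2
Step 3: w='a' (idx 1), next='c' -> output (1, 'c'), add 'ac' as idx 3
Step 4: w='ac' (idx 3), next='c' -> output (3, 'c'), add 'acc' as idx 4
Step 5: w='c' (idx 2), next='a' -> output (2, 'a'), add 'ca' as idx 5
Step 6: w='a' (idx 1), end of input -> output (1, '')


Encoded: [(0, 'a'), (0, 'c'), (1, 'c'), (3, 'c'), (2, 'a'), (1, '')]


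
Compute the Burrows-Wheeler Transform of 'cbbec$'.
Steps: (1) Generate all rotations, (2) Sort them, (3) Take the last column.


Rotations (sorted):
  0: $cbbec -> last char: c
  1: bbec$c -> last char: c
  2: bec$cb -> last char: b
  3: c$cbbe -> last char: e
  4: cbbec$ -> last char: $
  5: ec$cbb -> last char: b


BWT = ccbe$b


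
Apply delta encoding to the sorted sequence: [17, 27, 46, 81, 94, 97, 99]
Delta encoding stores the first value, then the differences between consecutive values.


First value: 17
Deltas:
  27 - 17 = 10
  46 - 27 = 19
  81 - 46 = 35
  94 - 81 = 13
  97 - 94 = 3
  99 - 97 = 2


Delta encoded: [17, 10, 19, 35, 13, 3, 2]


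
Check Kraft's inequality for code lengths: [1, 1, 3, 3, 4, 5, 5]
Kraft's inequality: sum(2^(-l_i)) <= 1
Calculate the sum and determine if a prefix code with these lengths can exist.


Sum = 2^(-1) + 2^(-1) + 2^(-3) + 2^(-3) + 2^(-4) + 2^(-5) + 2^(-5)
    = 0.5 + 0.5 + 0.125 + 0.125 + 0.0625 + 0.03125 + 0.03125
    = 44/32 = 1.375
Since 1.375 > 1, Kraft's inequality is NOT satisfied.
A prefix code with these lengths CANNOT exist.

Kraft sum = 1.375. Not satisfied.


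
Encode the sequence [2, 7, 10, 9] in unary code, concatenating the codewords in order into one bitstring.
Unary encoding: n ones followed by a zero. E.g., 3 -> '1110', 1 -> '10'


Encode each number as n ones followed by a terminating 0:
  2 -> 110 (3 bits)
  7 -> 11111110 (8 bits)
  10 -> 11111111110 (11 bits)
  9 -> 1111111110 (10 bits)
Total length = 3 + 8 + 11 + 10 = 32 bits.

Unary([2, 7, 10, 9]) = 11011111110111111111101111111110 (32 bits)


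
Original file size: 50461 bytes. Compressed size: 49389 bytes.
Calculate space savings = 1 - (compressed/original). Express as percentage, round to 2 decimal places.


ratio = compressed/original = 49389/50461 = 0.978756
savings = 1 - ratio = 1 - 0.978756 = 0.021244
as a percentage: 0.021244 * 100 = 2.12%

Space savings = 1 - 49389/50461 = 2.12%


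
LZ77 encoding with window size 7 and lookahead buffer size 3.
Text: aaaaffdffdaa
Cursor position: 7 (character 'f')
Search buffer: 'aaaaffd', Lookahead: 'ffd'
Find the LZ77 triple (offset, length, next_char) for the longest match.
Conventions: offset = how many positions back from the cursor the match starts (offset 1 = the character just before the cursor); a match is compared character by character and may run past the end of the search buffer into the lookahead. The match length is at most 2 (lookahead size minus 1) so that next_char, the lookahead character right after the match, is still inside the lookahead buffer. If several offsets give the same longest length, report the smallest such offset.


Try each offset into the search buffer:
  offset=1 (pos 6, char 'd'): match length 0
  offset=2 (pos 5, char 'f'): match length 1
  offset=3 (pos 4, char 'f'): match length 2
  offset=4 (pos 3, char 'a'): match length 0
  offset=5 (pos 2, char 'a'): match length 0
  offset=6 (pos 1, char 'a'): match length 0
  offset=7 (pos 0, char 'a'): match length 0
Longest match has length 2 at offset 3.
next_char = character at position 7 + 2 = 9 -> 'd'

Best match: offset=3, length=2 (matching 'ff' starting at position 4)
LZ77 triple: (3, 2, 'd')


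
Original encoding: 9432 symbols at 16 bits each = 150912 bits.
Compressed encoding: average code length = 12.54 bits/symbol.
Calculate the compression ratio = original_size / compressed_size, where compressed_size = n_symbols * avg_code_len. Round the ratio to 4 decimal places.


original_size = n_symbols * orig_bits = 9432 * 16 = 150912 bits
compressed_size = n_symbols * avg_code_len = 9432 * 12.54 = 118277.28 bits
ratio = original_size / compressed_size = 150912 / 118277.28 = 1.2759

Compression ratio = 1.2759


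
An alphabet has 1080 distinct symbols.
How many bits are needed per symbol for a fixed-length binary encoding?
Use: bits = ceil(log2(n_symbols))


log2(1080) = 10.0768
Bracket: 2^10 = 1024 < 1080 <= 2^11 = 2048
So ceil(log2(1080)) = 11

bits = ceil(log2(1080)) = ceil(10.0768) = 11 bits


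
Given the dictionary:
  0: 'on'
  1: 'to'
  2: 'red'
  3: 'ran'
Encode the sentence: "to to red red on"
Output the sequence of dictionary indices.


Look up each word in the dictionary:
  'to' -> 1
  'to' -> 1
  'red' -> 2
  'red' -> 2
  'on' -> 0

Encoded: [1, 1, 2, 2, 0]


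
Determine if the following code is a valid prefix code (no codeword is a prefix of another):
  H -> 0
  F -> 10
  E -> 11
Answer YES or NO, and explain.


Checking each pair (does one codeword prefix another?):
  H='0' vs F='10': no prefix
  H='0' vs E='11': no prefix
  F='10' vs H='0': no prefix
  F='10' vs E='11': no prefix
  E='11' vs H='0': no prefix
  E='11' vs F='10': no prefix
No violation found over all pairs.

YES -- this is a valid prefix code. No codeword is a prefix of any other codeword.


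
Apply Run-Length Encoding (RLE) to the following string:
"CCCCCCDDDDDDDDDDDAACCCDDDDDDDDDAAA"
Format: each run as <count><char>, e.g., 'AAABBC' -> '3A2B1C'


Scanning runs left to right:
  i=0: run of 'C' x 6 -> '6C'
  i=6: run of 'D' x 11 -> '11D'
  i=17: run of 'A' x 2 -> '2A'
  i=19: run of 'C' x 3 -> '3C'
  i=22: run of 'D' x 9 -> '9D'
  i=31: run of 'A' x 3 -> '3A'

RLE = 6C11D2A3C9D3A


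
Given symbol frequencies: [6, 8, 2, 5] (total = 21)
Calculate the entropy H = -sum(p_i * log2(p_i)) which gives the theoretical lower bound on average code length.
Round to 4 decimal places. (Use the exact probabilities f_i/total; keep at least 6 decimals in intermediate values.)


Per-symbol terms -p_i * log2(p_i) with p_i = f_i/21:
  p = 6/21 = 0.285714: log2(p) = -1.807355, -p*log2(p) = 0.516387
  p = 8/21 = 0.380952: log2(p) = -1.392317, -p*log2(p) = 0.530407
  p = 2/21 = 0.095238: log2(p) = -3.392317, -p*log2(p) = 0.323078
  p = 5/21 = 0.238095: log2(p) = -2.070389, -p*log2(p) = 0.492950
H = 0.516387 + 0.530407 + 0.323078 + 0.492950 = 1.862822

H = 1.8628 bits/symbol


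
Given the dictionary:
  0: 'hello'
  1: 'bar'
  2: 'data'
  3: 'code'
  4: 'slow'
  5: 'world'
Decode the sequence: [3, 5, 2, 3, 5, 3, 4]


Look up each index in the dictionary:
  3 -> 'code'
  5 -> 'world'
  2 -> 'data'
  3 -> 'code'
  5 -> 'world'
  3 -> 'code'
  4 -> 'slow'

Decoded: "code world data code world code slow"


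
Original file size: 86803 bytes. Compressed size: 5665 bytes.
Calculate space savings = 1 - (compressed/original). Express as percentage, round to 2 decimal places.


ratio = compressed/original = 5665/86803 = 0.065263
savings = 1 - ratio = 1 - 0.065263 = 0.934737
as a percentage: 0.934737 * 100 = 93.47%

Space savings = 1 - 5665/86803 = 93.47%


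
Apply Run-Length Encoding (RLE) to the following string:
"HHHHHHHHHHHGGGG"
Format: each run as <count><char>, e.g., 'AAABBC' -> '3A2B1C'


Scanning runs left to right:
  i=0: run of 'H' x 11 -> '11H'
  i=11: run of 'G' x 4 -> '4G'

RLE = 11H4G


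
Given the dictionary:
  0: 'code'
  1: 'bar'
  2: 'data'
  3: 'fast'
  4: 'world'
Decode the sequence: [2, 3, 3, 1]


Look up each index in the dictionary:
  2 -> 'data'
  3 -> 'fast'
  3 -> 'fast'
  1 -> 'bar'

Decoded: "data fast fast bar"


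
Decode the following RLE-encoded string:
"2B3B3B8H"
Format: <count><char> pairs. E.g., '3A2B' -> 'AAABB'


Expanding each <count><char> pair:
  2B -> 'BB'
  3B -> 'BBB'
  3B -> 'BBB'
  8H -> 'HHHHHHHH'

Decoded = BBBBBBBBHHHHHHHH


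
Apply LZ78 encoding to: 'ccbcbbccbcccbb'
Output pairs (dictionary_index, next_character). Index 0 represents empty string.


LZ78 encoding steps:
Dictionary: {0: ''}
Step 1: w='' (idx 0), next='c' -> output (0, 'c'), add 'c' as idx 1
Step 2: w='c' (idx 1), next='b' -> output (1, 'b'), add 'cb' as idx 2
Step 3: w='cb' (idx 2), next='b' -> output (2, 'b'), add 'cbb' as idx 3
Step 4: w='c' (idx 1), next='c' -> output (1, 'c'), add 'cc' as idx 4
Step 5: w='' (idx 0), next='b' -> output (0, 'b'), add 'b' as idx 5
Step 6: w='cc' (idx 4), next='c' -> output (4, 'c'), add 'ccc' as idx 6
Step 7: w='b' (idx 5), next='b' -> output (5, 'b'), add 'bb' as idx 7


Encoded: [(0, 'c'), (1, 'b'), (2, 'b'), (1, 'c'), (0, 'b'), (4, 'c'), (5, 'b')]


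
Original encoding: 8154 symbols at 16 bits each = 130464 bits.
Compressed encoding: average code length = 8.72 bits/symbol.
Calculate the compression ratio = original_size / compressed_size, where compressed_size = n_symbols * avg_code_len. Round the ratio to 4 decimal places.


original_size = n_symbols * orig_bits = 8154 * 16 = 130464 bits
compressed_size = n_symbols * avg_code_len = 8154 * 8.72 = 71102.88 bits
ratio = original_size / compressed_size = 130464 / 71102.88 = 1.8349

Compression ratio = 1.8349


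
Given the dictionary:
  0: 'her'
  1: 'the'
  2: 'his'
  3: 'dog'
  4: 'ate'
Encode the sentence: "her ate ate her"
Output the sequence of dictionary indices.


Look up each word in the dictionary:
  'her' -> 0
  'ate' -> 4
  'ate' -> 4
  'her' -> 0

Encoded: [0, 4, 4, 0]


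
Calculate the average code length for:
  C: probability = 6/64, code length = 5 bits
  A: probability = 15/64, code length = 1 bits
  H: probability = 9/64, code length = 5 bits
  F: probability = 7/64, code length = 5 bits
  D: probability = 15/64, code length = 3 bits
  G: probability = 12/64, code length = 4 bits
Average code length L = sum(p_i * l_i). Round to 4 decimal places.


Weighted contributions p_i * l_i:
  C: (6/64) * 5 = 30/64
  A: (15/64) * 1 = 15/64
  H: (9/64) * 5 = 45/64
  F: (7/64) * 5 = 35/64
  D: (15/64) * 3 = 45/64
  G: (12/64) * 4 = 48/64
Sum = (30 + 15 + 45 + 35 + 45 + 48)/64 = 218/64

L = 218/64 = 3.4063 bits/symbol


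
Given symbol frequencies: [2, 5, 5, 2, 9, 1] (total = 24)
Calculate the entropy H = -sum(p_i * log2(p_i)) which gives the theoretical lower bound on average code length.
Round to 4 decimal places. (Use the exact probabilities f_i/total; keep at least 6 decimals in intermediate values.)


Per-symbol terms -p_i * log2(p_i) with p_i = f_i/24:
  p = 2/24 = 0.083333: log2(p) = -3.584963, -p*log2(p) = 0.298747
  p = 5/24 = 0.208333: log2(p) = -2.263034, -p*log2(p) = 0.471466
  p = 5/24 = 0.208333: log2(p) = -2.263034, -p*log2(p) = 0.471466
  p = 2/24 = 0.083333: log2(p) = -3.584963, -p*log2(p) = 0.298747
  p = 9/24 = 0.375000: log2(p) = -1.415037, -p*log2(p) = 0.530639
  p = 1/24 = 0.041667: log2(p) = -4.584963, -p*log2(p) = 0.191040
H = 0.298747 + 0.471466 + 0.471466 + 0.298747 + 0.530639 + 0.191040 = 2.262105

H = 2.2621 bits/symbol


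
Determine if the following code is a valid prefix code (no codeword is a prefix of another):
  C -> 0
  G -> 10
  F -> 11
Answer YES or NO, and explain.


Checking each pair (does one codeword prefix another?):
  C='0' vs G='10': no prefix
  C='0' vs F='11': no prefix
  G='10' vs C='0': no prefix
  G='10' vs F='11': no prefix
  F='11' vs C='0': no prefix
  F='11' vs G='10': no prefix
No violation found over all pairs.

YES -- this is a valid prefix code. No codeword is a prefix of any other codeword.


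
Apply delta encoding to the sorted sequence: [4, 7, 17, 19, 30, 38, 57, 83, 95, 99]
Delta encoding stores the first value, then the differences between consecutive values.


First value: 4
Deltas:
  7 - 4 = 3
  17 - 7 = 10
  19 - 17 = 2
  30 - 19 = 11
  38 - 30 = 8
  57 - 38 = 19
  83 - 57 = 26
  95 - 83 = 12
  99 - 95 = 4


Delta encoded: [4, 3, 10, 2, 11, 8, 19, 26, 12, 4]


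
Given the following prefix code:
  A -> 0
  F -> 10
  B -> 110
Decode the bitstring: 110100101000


Decoding step by step:
Bits 110 -> B
Bits 10 -> F
Bits 0 -> A
Bits 10 -> F
Bits 10 -> F
Bits 0 -> A
Bits 0 -> A


Decoded message: BFAFFAA


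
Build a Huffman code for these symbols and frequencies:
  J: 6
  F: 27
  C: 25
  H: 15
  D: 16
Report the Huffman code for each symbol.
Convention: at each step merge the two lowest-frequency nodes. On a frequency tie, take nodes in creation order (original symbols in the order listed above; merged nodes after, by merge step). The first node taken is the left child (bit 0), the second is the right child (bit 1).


Huffman tree construction:
Step 1: Merge J(6) + H(15) = 21
Step 2: Merge D(16) + (J+H)(21) = 37
Step 3: Merge C(25) + F(27) = 52
Step 4: Merge (D+(J+H))(37) + (C+F)(52) = 89
Read each symbol's code off the tree from the root (left child = 0, right child = 1).

Codes:
  J: 010 (length 3)
  F: 11 (length 2)
  C: 10 (length 2)
  H: 011 (length 3)
  D: 00 (length 2)
Average code length: 199/89 = 2.2360 bits/symbol


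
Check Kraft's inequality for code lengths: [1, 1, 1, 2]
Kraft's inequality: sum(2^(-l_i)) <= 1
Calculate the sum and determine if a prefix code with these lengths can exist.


Sum = 2^(-1) + 2^(-1) + 2^(-1) + 2^(-2)
    = 0.5 + 0.5 + 0.5 + 0.25
    = 7/4 = 1.75
Since 1.75 > 1, Kraft's inequality is NOT satisfied.
A prefix code with these lengths CANNOT exist.

Kraft sum = 1.75. Not satisfied.


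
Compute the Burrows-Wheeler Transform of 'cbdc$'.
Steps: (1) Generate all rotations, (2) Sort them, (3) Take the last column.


Rotations (sorted):
  0: $cbdc -> last char: c
  1: bdc$c -> last char: c
  2: c$cbd -> last char: d
  3: cbdc$ -> last char: $
  4: dc$cb -> last char: b


BWT = ccd$b


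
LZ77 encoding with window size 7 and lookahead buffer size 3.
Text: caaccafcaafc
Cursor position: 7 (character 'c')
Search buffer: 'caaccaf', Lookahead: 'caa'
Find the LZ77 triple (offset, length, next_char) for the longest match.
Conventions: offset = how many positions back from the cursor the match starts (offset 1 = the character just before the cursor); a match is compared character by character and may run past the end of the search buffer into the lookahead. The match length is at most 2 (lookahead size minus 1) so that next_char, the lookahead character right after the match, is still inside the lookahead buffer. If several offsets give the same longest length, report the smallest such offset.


Try each offset into the search buffer:
  offset=1 (pos 6, char 'f'): match length 0
  offset=2 (pos 5, char 'a'): match length 0
  offset=3 (pos 4, char 'c'): match length 2
  offset=4 (pos 3, char 'c'): match length 1
  offset=5 (pos 2, char 'a'): match length 0
  offset=6 (pos 1, char 'a'): match length 0
  offset=7 (pos 0, char 'c'): match length 2
Longest match has length 2, found at offsets 3, 7; take the smallest, offset 3.
next_char = character at position 7 + 2 = 9 -> 'a'

Best match: offset=3, length=2 (matching 'ca' starting at position 4)
LZ77 triple: (3, 2, 'a')


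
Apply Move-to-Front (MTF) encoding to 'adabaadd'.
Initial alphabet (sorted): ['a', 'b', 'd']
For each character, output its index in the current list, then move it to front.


MTF encoding:
'a': index 0 in ['a', 'b', 'd'] -> ['a', 'b', 'd']
'd': index 2 in ['a', 'b', 'd'] -> ['d', 'a', 'b']
'a': index 1 in ['d', 'a', 'b'] -> ['a', 'd', 'b']
'b': index 2 in ['a', 'd', 'b'] -> ['b', 'a', 'd']
'a': index 1 in ['b', 'a', 'd'] -> ['a', 'b', 'd']
'a': index 0 in ['a', 'b', 'd'] -> ['a', 'b', 'd']
'd': index 2 in ['a', 'b', 'd'] -> ['d', 'a', 'b']
'd': index 0 in ['d', 'a', 'b'] -> ['d', 'a', 'b']


Output: [0, 2, 1, 2, 1, 0, 2, 0]


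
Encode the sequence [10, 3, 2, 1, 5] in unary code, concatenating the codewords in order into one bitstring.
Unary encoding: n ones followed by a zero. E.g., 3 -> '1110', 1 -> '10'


Encode each number as n ones followed by a terminating 0:
  10 -> 11111111110 (11 bits)
  3 -> 1110 (4 bits)
  2 -> 110 (3 bits)
  1 -> 10 (2 bits)
  5 -> 111110 (6 bits)
Total length = 11 + 4 + 3 + 2 + 6 = 26 bits.

Unary([10, 3, 2, 1, 5]) = 11111111110111011010111110 (26 bits)


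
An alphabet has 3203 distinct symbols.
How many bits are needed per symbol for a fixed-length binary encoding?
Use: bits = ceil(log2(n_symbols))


log2(3203) = 11.6452
Bracket: 2^11 = 2048 < 3203 <= 2^12 = 4096
So ceil(log2(3203)) = 12

bits = ceil(log2(3203)) = ceil(11.6452) = 12 bits


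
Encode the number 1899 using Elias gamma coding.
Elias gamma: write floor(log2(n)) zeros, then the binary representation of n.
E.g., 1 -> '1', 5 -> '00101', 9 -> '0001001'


num_bits = floor(log2(1899)) + 1 = 11
leading_zeros = num_bits - 1 = 10
binary(1899) = 11101101011

Elias gamma(1899) = '0000000000' + '11101101011' = 000000000011101101011 (21 bits)


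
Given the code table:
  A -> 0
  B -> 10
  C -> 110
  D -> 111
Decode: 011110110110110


Decoding:
0 -> A
111 -> D
10 -> B
110 -> C
110 -> C
110 -> C


Result: ADBCCC


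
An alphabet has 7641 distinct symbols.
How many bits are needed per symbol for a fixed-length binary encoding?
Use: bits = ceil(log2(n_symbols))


log2(7641) = 12.8995
Bracket: 2^12 = 4096 < 7641 <= 2^13 = 8192
So ceil(log2(7641)) = 13

bits = ceil(log2(7641)) = ceil(12.8995) = 13 bits


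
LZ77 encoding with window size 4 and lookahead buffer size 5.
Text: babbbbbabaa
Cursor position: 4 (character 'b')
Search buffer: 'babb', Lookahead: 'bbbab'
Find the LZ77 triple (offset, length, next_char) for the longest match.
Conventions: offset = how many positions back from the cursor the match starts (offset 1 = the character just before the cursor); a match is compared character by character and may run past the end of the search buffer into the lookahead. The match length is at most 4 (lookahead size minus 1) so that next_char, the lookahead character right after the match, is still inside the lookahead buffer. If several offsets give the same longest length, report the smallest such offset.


Try each offset into the search buffer:
  offset=1 (pos 3, char 'b'): match length 3
  offset=2 (pos 2, char 'b'): match length 3
  offset=3 (pos 1, char 'a'): match length 0
  offset=4 (pos 0, char 'b'): match length 1
Longest match has length 3, found at offsets 1, 2; take the smallest, offset 1.
next_char = character at position 4 + 3 = 7 -> 'a'

Best match: offset=1, length=3 (matching 'bbb' starting at position 3)
LZ77 triple: (1, 3, 'a')


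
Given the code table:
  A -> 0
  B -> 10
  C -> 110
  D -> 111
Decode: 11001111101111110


Decoding:
110 -> C
0 -> A
111 -> D
110 -> C
111 -> D
111 -> D
0 -> A


Result: CADCDDA


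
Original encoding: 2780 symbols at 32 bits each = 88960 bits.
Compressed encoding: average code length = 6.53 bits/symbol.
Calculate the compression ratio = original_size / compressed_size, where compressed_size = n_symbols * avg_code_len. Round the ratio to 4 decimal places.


original_size = n_symbols * orig_bits = 2780 * 32 = 88960 bits
compressed_size = n_symbols * avg_code_len = 2780 * 6.53 = 18153.4 bits
ratio = original_size / compressed_size = 88960 / 18153.4 = 4.9005

Compression ratio = 4.9005


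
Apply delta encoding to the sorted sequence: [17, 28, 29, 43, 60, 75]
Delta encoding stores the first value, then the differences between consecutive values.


First value: 17
Deltas:
  28 - 17 = 11
  29 - 28 = 1
  43 - 29 = 14
  60 - 43 = 17
  75 - 60 = 15


Delta encoded: [17, 11, 1, 14, 17, 15]


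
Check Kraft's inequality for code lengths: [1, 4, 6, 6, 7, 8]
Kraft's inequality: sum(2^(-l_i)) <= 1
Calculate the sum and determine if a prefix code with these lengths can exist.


Sum = 2^(-1) + 2^(-4) + 2^(-6) + 2^(-6) + 2^(-7) + 2^(-8)
    = 0.5 + 0.0625 + 0.015625 + 0.015625 + 0.0078125 + 0.00390625
    = 155/256 = 0.60546875
Since 0.60546875 <= 1, Kraft's inequality IS satisfied.
A prefix code with these lengths CAN exist.

Kraft sum = 0.60546875. Satisfied.


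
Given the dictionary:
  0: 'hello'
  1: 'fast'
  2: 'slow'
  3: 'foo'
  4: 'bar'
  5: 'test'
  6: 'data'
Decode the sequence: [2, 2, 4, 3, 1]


Look up each index in the dictionary:
  2 -> 'slow'
  2 -> 'slow'
  4 -> 'bar'
  3 -> 'foo'
  1 -> 'fast'

Decoded: "slow slow bar foo fast"


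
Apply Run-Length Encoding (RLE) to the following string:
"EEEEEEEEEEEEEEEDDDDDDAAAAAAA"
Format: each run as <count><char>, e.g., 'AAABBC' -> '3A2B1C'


Scanning runs left to right:
  i=0: run of 'E' x 15 -> '15E'
  i=15: run of 'D' x 6 -> '6D'
  i=21: run of 'A' x 7 -> '7A'

RLE = 15E6D7A


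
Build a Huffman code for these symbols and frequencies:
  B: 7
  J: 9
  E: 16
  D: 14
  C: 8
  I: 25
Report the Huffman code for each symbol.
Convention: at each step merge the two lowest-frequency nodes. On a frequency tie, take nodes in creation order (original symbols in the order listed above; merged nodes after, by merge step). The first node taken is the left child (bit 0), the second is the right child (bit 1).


Huffman tree construction:
Step 1: Merge B(7) + C(8) = 15
Step 2: Merge J(9) + D(14) = 23
Step 3: Merge (B+C)(15) + E(16) = 31
Step 4: Merge (J+D)(23) + I(25) = 48
Step 5: Merge ((B+C)+E)(31) + ((J+D)+I)(48) = 79
Read each symbol's code off the tree from the root (left child = 0, right child = 1).

Codes:
  B: 000 (length 3)
  J: 100 (length 3)
  E: 01 (length 2)
  D: 101 (length 3)
  C: 001 (length 3)
  I: 11 (length 2)
Average code length: 196/79 = 2.4810 bits/symbol


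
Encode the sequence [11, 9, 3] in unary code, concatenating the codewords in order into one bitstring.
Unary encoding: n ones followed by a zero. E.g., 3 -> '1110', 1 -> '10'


Encode each number as n ones followed by a terminating 0:
  11 -> 111111111110 (12 bits)
  9 -> 1111111110 (10 bits)
  3 -> 1110 (4 bits)
Total length = 12 + 10 + 4 = 26 bits.

Unary([11, 9, 3]) = 11111111111011111111101110 (26 bits)


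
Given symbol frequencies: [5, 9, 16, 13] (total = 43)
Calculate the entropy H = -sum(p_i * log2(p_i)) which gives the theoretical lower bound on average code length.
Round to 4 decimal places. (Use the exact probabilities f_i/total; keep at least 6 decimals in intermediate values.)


Per-symbol terms -p_i * log2(p_i) with p_i = f_i/43:
  p = 5/43 = 0.116279: log2(p) = -3.104337, -p*log2(p) = 0.360969
  p = 9/43 = 0.209302: log2(p) = -2.256340, -p*log2(p) = 0.472257
  p = 16/43 = 0.372093: log2(p) = -1.426265, -p*log2(p) = 0.530703
  p = 13/43 = 0.302326: log2(p) = -1.725825, -p*log2(p) = 0.521761
H = 0.360969 + 0.472257 + 0.530703 + 0.521761 = 1.885690

H = 1.8857 bits/symbol


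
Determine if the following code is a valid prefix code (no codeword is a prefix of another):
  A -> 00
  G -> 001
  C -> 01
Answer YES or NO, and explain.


Checking each pair (does one codeword prefix another?):
  A='00' vs G='001': prefix -- VIOLATION

NO -- this is NOT a valid prefix code. A (00) is a prefix of G (001).


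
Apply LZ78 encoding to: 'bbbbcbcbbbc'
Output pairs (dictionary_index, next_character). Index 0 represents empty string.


LZ78 encoding steps:
Dictionary: {0: ''}
Step 1: w='' (idx 0), next='b' -> output (0, 'b'), add 'b' as idx 1
Step 2: w='b' (idx 1), next='b' -> output (1, 'b'), add 'bb' as idx 2
Step 3: w='b' (idx 1), next='c' -> output (1, 'c'), add 'bc' as idx 3
Step 4: w='bc' (idx 3), next='b' -> output (3, 'b'), add 'bcb' as idx 4
Step 5: w='bb' (idx 2), next='c' -> output (2, 'c'), add 'bbc' as idx 5


Encoded: [(0, 'b'), (1, 'b'), (1, 'c'), (3, 'b'), (2, 'c')]


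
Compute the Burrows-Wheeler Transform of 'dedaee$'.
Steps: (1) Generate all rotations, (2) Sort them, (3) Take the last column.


Rotations (sorted):
  0: $dedaee -> last char: e
  1: aee$ded -> last char: d
  2: daee$de -> last char: e
  3: dedaee$ -> last char: $
  4: e$dedae -> last char: e
  5: edaee$d -> last char: d
  6: ee$deda -> last char: a


BWT = ede$eda


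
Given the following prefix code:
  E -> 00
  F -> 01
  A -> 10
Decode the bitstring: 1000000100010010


Decoding step by step:
Bits 10 -> A
Bits 00 -> E
Bits 00 -> E
Bits 01 -> F
Bits 00 -> E
Bits 01 -> F
Bits 00 -> E
Bits 10 -> A


Decoded message: AEEFEFEA


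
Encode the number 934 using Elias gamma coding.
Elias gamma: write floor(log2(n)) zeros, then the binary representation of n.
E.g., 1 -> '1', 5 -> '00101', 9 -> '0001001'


num_bits = floor(log2(934)) + 1 = 10
leading_zeros = num_bits - 1 = 9
binary(934) = 1110100110

Elias gamma(934) = '000000000' + '1110100110' = 0000000001110100110 (19 bits)


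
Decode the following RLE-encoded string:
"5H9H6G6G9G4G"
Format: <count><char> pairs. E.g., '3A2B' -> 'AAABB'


Expanding each <count><char> pair:
  5H -> 'HHHHH'
  9H -> 'HHHHHHHHH'
  6G -> 'GGGGGG'
  6G -> 'GGGGGG'
  9G -> 'GGGGGGGGG'
  4G -> 'GGGG'

Decoded = HHHHHHHHHHHHHHGGGGGGGGGGGGGGGGGGGGGGGGG


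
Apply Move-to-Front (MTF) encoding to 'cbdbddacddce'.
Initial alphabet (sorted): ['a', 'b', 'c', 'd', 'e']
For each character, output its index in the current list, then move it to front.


MTF encoding:
'c': index 2 in ['a', 'b', 'c', 'd', 'e'] -> ['c', 'a', 'b', 'd', 'e']
'b': index 2 in ['c', 'a', 'b', 'd', 'e'] -> ['b', 'c', 'a', 'd', 'e']
'd': index 3 in ['b', 'c', 'a', 'd', 'e'] -> ['d', 'b', 'c', 'a', 'e']
'b': index 1 in ['d', 'b', 'c', 'a', 'e'] -> ['b', 'd', 'c', 'a', 'e']
'd': index 1 in ['b', 'd', 'c', 'a', 'e'] -> ['d', 'b', 'c', 'a', 'e']
'd': index 0 in ['d', 'b', 'c', 'a', 'e'] -> ['d', 'b', 'c', 'a', 'e']
'a': index 3 in ['d', 'b', 'c', 'a', 'e'] -> ['a', 'd', 'b', 'c', 'e']
'c': index 3 in ['a', 'd', 'b', 'c', 'e'] -> ['c', 'a', 'd', 'b', 'e']
'd': index 2 in ['c', 'a', 'd', 'b', 'e'] -> ['d', 'c', 'a', 'b', 'e']
'd': index 0 in ['d', 'c', 'a', 'b', 'e'] -> ['d', 'c', 'a', 'b', 'e']
'c': index 1 in ['d', 'c', 'a', 'b', 'e'] -> ['c', 'd', 'a', 'b', 'e']
'e': index 4 in ['c', 'd', 'a', 'b', 'e'] -> ['e', 'c', 'd', 'a', 'b']


Output: [2, 2, 3, 1, 1, 0, 3, 3, 2, 0, 1, 4]


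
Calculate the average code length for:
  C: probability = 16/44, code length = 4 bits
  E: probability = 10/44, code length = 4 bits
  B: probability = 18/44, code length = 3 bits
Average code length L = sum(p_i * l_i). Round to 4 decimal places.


Weighted contributions p_i * l_i:
  C: (16/44) * 4 = 64/44
  E: (10/44) * 4 = 40/44
  B: (18/44) * 3 = 54/44
Sum = (64 + 40 + 54)/44 = 158/44

L = 158/44 = 3.5909 bits/symbol


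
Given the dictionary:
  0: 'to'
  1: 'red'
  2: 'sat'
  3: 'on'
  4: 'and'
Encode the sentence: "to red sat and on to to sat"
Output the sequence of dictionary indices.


Look up each word in the dictionary:
  'to' -> 0
  'red' -> 1
  'sat' -> 2
  'and' -> 4
  'on' -> 3
  'to' -> 0
  'to' -> 0
  'sat' -> 2

Encoded: [0, 1, 2, 4, 3, 0, 0, 2]


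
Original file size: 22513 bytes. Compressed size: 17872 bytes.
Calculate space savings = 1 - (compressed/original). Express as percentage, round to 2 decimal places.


ratio = compressed/original = 17872/22513 = 0.793852
savings = 1 - ratio = 1 - 0.793852 = 0.206148
as a percentage: 0.206148 * 100 = 20.61%

Space savings = 1 - 17872/22513 = 20.61%


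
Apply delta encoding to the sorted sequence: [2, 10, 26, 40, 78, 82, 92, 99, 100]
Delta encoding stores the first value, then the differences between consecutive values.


First value: 2
Deltas:
  10 - 2 = 8
  26 - 10 = 16
  40 - 26 = 14
  78 - 40 = 38
  82 - 78 = 4
  92 - 82 = 10
  99 - 92 = 7
  100 - 99 = 1


Delta encoded: [2, 8, 16, 14, 38, 4, 10, 7, 1]


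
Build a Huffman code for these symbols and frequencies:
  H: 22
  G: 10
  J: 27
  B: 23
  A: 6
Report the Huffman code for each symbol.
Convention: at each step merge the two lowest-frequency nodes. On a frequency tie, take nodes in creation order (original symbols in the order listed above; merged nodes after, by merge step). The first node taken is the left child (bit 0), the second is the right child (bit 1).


Huffman tree construction:
Step 1: Merge A(6) + G(10) = 16
Step 2: Merge (A+G)(16) + H(22) = 38
Step 3: Merge B(23) + J(27) = 50
Step 4: Merge ((A+G)+H)(38) + (B+J)(50) = 88
Read each symbol's code off the tree from the root (left child = 0, right child = 1).

Codes:
  H: 01 (length 2)
  G: 001 (length 3)
  J: 11 (length 2)
  B: 10 (length 2)
  A: 000 (length 3)
Average code length: 192/88 = 2.1818 bits/symbol


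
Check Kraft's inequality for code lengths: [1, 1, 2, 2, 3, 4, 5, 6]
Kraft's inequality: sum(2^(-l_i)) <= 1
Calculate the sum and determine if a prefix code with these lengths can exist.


Sum = 2^(-1) + 2^(-1) + 2^(-2) + 2^(-2) + 2^(-3) + 2^(-4) + 2^(-5) + 2^(-6)
    = 0.5 + 0.5 + 0.25 + 0.25 + 0.125 + 0.0625 + 0.03125 + 0.015625
    = 111/64 = 1.734375
Since 1.734375 > 1, Kraft's inequality is NOT satisfied.
A prefix code with these lengths CANNOT exist.

Kraft sum = 1.734375. Not satisfied.


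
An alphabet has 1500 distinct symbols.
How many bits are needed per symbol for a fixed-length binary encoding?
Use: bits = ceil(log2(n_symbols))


log2(1500) = 10.5507
Bracket: 2^10 = 1024 < 1500 <= 2^11 = 2048
So ceil(log2(1500)) = 11

bits = ceil(log2(1500)) = ceil(10.5507) = 11 bits


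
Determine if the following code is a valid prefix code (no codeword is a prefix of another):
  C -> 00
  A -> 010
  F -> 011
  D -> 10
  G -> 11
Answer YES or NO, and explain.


Checking each pair (does one codeword prefix another?):
  C='00' vs A='010': no prefix
  C='00' vs F='011': no prefix
  C='00' vs D='10': no prefix
  C='00' vs G='11': no prefix
  A='010' vs C='00': no prefix
  A='010' vs F='011': no prefix
  A='010' vs D='10': no prefix
  A='010' vs G='11': no prefix
  F='011' vs C='00': no prefix
  F='011' vs A='010': no prefix
  F='011' vs D='10': no prefix
  F='011' vs G='11': no prefix
  D='10' vs C='00': no prefix
  D='10' vs A='010': no prefix
  D='10' vs F='011': no prefix
  D='10' vs G='11': no prefix
  G='11' vs C='00': no prefix
  G='11' vs A='010': no prefix
  G='11' vs F='011': no prefix
  G='11' vs D='10': no prefix
No violation found over all pairs.

YES -- this is a valid prefix code. No codeword is a prefix of any other codeword.
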